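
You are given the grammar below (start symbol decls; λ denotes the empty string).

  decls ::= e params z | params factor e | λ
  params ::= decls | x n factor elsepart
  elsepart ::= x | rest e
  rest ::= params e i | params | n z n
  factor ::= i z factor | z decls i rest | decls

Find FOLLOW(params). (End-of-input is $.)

{ e, i, n, x, z }

In decls ::= e params z: add FIRST(z) = { z }.
In decls ::= params factor e: add FIRST(factor e) = { e, i, x, z }.
In rest ::= params e i: add FIRST(e i) = { e }.
In rest ::= params: params is at the end, add FOLLOW(rest) = { e, i, n, x, z }.
Union: FOLLOW(params) = { e, i, n, x, z }.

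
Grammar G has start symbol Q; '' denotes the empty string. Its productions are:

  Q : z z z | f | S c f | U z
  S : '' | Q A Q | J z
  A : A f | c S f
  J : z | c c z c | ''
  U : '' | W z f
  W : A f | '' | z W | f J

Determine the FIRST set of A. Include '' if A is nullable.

From A : A f: add FIRST(A) = { c }.
A : c S f contributes {c}.
Union: FIRST(A) = { c }.

{ c }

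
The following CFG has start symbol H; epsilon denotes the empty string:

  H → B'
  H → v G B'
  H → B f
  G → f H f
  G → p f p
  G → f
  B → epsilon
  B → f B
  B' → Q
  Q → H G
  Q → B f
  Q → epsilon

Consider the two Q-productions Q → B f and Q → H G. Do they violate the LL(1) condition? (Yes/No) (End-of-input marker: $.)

Yes

FIRST(B f) = { f } and FIRST(H G) = { f, p, v }.
Both contain f, so the two alternatives are not disjoint — LL(1) conflict.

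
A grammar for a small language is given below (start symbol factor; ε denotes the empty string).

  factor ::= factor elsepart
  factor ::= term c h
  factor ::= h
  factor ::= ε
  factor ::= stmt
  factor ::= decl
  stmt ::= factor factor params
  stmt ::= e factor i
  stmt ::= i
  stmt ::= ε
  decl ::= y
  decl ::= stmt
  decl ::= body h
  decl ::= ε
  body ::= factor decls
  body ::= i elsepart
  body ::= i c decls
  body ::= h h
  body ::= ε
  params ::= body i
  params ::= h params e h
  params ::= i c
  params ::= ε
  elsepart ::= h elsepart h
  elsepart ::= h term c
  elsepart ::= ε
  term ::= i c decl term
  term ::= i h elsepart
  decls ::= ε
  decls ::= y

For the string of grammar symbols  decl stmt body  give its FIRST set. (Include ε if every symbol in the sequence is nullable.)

Add FIRST(decl)\{ε} = { e, h, i, y }; decl is nullable, continue.
Add FIRST(stmt)\{ε} = { e, h, i, y }; stmt is nullable, continue.
Add FIRST(body)\{ε} = { e, h, i, y }; body is nullable, continue.
Every symbol is nullable, so include ε.

{ e, h, i, y, ε }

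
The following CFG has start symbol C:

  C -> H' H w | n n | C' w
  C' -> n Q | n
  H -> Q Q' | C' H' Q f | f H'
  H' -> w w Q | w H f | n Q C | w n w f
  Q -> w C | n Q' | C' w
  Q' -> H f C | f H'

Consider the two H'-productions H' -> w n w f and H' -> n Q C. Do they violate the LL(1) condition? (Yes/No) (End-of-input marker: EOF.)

No

FIRST(w n w f) = { w } and FIRST(n Q C) = { n }.
The FIRST sets are disjoint and neither alternative is nullable — no conflict.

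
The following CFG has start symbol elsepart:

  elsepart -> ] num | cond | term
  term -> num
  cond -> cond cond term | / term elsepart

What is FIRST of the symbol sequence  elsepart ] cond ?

{ /, ], num }

Add FIRST(elsepart) = { /, ], num }; elsepart is not nullable, stop.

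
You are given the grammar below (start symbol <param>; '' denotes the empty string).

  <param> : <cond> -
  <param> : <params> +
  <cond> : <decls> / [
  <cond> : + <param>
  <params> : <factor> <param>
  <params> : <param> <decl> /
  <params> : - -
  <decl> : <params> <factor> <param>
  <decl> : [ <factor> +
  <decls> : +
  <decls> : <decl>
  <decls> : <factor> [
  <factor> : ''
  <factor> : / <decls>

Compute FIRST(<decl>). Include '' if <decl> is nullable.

{ +, -, /, [ }

From <decl> : <params> <factor> <param>: add FIRST(<params>) = { +, -, /, [ }.
<decl> : [ <factor> + contributes {[}.
Union: FIRST(<decl>) = { +, -, /, [ }.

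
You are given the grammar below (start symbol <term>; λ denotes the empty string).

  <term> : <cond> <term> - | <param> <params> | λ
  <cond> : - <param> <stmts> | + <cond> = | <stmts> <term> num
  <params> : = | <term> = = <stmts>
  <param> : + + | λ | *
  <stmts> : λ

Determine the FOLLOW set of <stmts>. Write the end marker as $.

{ $, *, +, -, =, num }

In <cond> : - <param> <stmts>: <stmts> is at the end, add FOLLOW(<cond>) = { *, +, -, =, num }.
In <cond> : <stmts> <term> num: add FIRST(<term> num) = { *, +, -, =, num }.
In <params> : <term> = = <stmts>: <stmts> is at the end, add FOLLOW(<params>) = { $, -, =, num }.
Union: FOLLOW(<stmts>) = { $, *, +, -, =, num }.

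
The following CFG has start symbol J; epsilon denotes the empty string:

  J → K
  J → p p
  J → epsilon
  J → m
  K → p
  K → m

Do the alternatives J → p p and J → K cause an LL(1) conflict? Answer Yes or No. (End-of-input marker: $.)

FIRST(p p) = { p } and FIRST(K) = { m, p }.
Both contain p, so the two alternatives are not disjoint — LL(1) conflict.

Yes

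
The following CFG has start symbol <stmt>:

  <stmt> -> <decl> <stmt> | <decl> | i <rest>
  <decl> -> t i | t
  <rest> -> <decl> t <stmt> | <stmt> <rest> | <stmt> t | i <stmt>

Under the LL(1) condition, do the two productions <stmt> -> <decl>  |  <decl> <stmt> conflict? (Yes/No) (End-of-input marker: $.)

Yes

FIRST(<decl>) = { t } and FIRST(<decl> <stmt>) = { t }.
Both contain t, so the two alternatives are not disjoint — LL(1) conflict.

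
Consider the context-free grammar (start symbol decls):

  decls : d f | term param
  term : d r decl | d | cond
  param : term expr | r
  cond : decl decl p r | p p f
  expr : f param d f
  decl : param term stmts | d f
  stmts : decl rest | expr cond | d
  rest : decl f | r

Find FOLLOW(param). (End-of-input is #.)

In decls : term param: param is at the end, add FOLLOW(decls) = { # }.
In expr : f param d f: add FIRST(d f) = { d }.
In decl : param term stmts: add FIRST(term stmts) = { d, p, r }.
Union: FOLLOW(param) = { #, d, p, r }.

{ #, d, p, r }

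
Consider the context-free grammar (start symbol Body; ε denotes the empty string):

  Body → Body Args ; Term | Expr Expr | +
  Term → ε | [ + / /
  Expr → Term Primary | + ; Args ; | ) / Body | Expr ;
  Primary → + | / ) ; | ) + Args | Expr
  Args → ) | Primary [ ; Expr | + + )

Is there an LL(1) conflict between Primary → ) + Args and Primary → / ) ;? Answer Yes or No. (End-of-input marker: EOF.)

FIRST() + Args) = { ) } and FIRST(/ ) ;) = { / }.
The FIRST sets are disjoint and neither alternative is nullable — no conflict.

No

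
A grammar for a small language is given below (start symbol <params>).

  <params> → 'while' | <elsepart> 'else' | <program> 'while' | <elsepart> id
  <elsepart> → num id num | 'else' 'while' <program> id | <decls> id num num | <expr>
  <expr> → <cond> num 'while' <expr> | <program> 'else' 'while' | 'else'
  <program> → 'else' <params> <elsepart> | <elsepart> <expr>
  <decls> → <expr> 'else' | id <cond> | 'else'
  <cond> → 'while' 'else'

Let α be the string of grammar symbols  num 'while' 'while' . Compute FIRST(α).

num is a terminal; add {num} and stop.

{ num }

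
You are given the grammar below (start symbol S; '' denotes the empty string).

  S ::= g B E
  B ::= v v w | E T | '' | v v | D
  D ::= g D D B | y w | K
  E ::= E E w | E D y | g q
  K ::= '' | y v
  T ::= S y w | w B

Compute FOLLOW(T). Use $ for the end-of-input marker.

{ g, v, y }

In B ::= E T: T is at the end, add FOLLOW(B) = { g, v, y }.
Union: FOLLOW(T) = { g, v, y }.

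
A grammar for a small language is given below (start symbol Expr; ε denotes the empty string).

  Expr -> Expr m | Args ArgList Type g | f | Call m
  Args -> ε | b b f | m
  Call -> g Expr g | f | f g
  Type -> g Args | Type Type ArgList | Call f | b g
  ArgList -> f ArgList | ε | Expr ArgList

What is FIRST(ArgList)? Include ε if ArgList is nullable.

ArgList -> f ArgList contributes {f}.
ArgList -> ε contributes ε.
From ArgList -> Expr ArgList: add FIRST(Expr) = { b, f, g, m }.
Union: FIRST(ArgList) = { b, f, g, m, ε }.

{ b, f, g, m, ε }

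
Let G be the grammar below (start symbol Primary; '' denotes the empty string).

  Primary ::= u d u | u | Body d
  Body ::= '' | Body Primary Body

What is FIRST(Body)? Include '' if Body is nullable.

{ d, u, '' }

Body ::= '' contributes ''.
From Body ::= Body Primary Body: Body nullable, take FIRST(Body) ∪ FIRST(Primary) = { d, u }.
Union: FIRST(Body) = { d, u, '' }.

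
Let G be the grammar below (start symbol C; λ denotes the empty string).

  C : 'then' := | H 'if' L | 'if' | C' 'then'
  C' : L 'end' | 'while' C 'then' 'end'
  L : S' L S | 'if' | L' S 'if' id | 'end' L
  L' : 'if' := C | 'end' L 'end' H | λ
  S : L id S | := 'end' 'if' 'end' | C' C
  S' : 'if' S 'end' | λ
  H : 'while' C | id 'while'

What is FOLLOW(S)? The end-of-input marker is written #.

{ #, 'end', 'if', 'then', 'while', :=, id }

In L : S' L S: S is at the end, add FOLLOW(L) = { #, 'end', 'if', 'then', 'while', :=, id }.
In L : L' S 'if' id: add FIRST('if' id) = { 'if' }.
In S : L id S: S is at the end, add FOLLOW(S) = { #, 'end', 'if', 'then', 'while', :=, id }.
In S' : 'if' S 'end': add FIRST('end') = { 'end' }.
Union: FOLLOW(S) = { #, 'end', 'if', 'then', 'while', :=, id }.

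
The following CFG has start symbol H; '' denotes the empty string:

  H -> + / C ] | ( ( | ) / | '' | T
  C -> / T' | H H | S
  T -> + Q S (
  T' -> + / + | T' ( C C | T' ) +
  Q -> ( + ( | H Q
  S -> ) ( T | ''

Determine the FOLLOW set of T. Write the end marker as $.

In H -> T: T is at the end, add FOLLOW(H) = { $, (, ), +, /, ] }.
In S -> ) ( T: T is at the end, add FOLLOW(S) = { (, ), +, /, ] }.
Union: FOLLOW(T) = { $, (, ), +, /, ] }.

{ $, (, ), +, /, ] }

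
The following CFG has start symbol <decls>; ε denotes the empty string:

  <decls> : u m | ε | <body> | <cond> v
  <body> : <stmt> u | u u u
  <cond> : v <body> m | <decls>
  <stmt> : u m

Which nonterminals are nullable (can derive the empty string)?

Directly nullable (have an ε-production): <decls>.
<cond> : <decls> with every symbol nullable, so <cond> is nullable.
No other nonterminal has a production whose RHS symbols are all nullable.

{ <cond>, <decls> }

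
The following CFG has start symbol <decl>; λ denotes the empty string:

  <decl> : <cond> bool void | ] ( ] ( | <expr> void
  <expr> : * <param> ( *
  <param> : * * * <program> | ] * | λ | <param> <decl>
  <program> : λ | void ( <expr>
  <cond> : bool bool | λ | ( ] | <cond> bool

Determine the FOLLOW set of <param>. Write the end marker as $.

{ (, *, ], bool }

In <expr> : * <param> ( *: add FIRST(( *) = { ( }.
In <param> : <param> <decl>: add FIRST(<decl>) = { (, *, ], bool }.
Union: FOLLOW(<param>) = { (, *, ], bool }.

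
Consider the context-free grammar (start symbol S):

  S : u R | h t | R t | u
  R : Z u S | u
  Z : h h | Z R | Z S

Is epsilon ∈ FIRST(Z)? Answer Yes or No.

No nonterminal in this grammar is nullable.
No production of Z has an RHS whose symbols are all nullable, so Z is not nullable.

No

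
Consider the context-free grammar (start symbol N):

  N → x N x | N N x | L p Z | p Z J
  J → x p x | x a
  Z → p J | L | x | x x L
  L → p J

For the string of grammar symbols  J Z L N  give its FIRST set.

{ x }

Add FIRST(J) = { x }; J is not nullable, stop.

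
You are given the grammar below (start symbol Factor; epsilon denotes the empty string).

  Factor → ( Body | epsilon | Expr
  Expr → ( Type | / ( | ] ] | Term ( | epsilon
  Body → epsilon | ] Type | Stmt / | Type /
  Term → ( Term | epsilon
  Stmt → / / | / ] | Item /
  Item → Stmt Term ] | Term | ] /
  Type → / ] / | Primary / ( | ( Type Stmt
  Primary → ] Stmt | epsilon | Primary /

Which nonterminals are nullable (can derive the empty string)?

Directly nullable (have an epsilon-production): Factor, Expr, Body, Term, Primary.
Item → Term with every symbol nullable, so Item is nullable.
No other nonterminal has a production whose RHS symbols are all nullable.

{ Body, Expr, Factor, Item, Primary, Term }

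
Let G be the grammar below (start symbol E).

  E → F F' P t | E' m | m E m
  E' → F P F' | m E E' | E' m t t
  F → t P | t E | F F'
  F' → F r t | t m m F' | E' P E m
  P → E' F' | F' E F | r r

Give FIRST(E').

From E' → F P F': add FIRST(F) = { t }.
E' → m E E' contributes {m}.
From E' → E' m t t: add FIRST(E') = { m, t }.
Union: FIRST(E') = { m, t }.

{ m, t }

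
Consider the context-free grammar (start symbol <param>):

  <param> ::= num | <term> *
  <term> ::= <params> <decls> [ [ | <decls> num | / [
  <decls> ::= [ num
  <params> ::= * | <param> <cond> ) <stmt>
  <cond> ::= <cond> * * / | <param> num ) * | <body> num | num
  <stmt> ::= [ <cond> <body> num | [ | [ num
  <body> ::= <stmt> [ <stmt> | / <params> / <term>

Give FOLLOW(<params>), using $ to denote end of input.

In <term> ::= <params> <decls> [ [: add FIRST(<decls> [ [) = { [ }.
In <body> ::= / <params> / <term>: add FIRST(/ <term>) = { / }.
Union: FOLLOW(<params>) = { /, [ }.

{ /, [ }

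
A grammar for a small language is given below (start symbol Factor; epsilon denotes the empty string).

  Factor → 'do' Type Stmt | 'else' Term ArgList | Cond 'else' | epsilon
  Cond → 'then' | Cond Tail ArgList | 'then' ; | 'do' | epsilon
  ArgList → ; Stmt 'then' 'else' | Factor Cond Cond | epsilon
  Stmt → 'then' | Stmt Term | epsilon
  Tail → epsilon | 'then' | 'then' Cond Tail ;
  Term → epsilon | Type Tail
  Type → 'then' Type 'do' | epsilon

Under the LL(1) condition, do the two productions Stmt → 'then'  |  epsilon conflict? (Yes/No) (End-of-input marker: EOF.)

FIRST('then') = { 'then' } and FIRST(epsilon) = { epsilon }.
The second alternative is nullable and FOLLOW(Stmt) = { EOF, 'do', 'else', 'then', ; } shares 'then' with FIRST of the first — conflict.

Yes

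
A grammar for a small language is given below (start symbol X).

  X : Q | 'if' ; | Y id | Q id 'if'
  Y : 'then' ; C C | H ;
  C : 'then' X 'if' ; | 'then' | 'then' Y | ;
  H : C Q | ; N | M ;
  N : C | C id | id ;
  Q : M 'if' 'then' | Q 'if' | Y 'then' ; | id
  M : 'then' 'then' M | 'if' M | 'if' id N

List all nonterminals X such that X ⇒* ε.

No nonterminal has an empty production or an RHS whose symbols are all nullable.

{ } (none)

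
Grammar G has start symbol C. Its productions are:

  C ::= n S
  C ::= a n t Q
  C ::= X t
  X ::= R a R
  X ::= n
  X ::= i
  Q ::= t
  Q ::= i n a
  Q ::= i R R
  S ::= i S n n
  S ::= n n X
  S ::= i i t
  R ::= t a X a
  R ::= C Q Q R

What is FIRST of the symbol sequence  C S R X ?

Add FIRST(C) = { a, i, n, t }; C is not nullable, stop.

{ a, i, n, t }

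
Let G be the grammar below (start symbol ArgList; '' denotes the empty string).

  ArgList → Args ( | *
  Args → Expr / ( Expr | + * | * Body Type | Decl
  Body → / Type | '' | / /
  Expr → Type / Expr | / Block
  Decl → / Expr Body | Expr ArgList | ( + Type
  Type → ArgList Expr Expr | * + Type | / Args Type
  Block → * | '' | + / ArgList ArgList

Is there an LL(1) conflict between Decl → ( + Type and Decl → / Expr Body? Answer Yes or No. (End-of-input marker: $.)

FIRST(( + Type) = { ( } and FIRST(/ Expr Body) = { / }.
The FIRST sets are disjoint and neither alternative is nullable — no conflict.

No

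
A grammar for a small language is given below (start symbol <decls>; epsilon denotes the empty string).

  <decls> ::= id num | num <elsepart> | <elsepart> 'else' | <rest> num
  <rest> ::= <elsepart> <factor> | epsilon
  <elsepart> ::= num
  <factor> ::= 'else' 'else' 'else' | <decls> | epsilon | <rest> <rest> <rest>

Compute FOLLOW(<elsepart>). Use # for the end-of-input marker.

In <decls> ::= num <elsepart>: <elsepart> is at the end, add FOLLOW(<decls>) = { #, num }.
In <decls> ::= <elsepart> 'else': add FIRST('else') = { 'else' }.
In <rest> ::= <elsepart> <factor>: add FIRST(<factor>)\{epsilon} = { 'else', id, num }.
  Since <factor> is nullable, also add FOLLOW(<rest>) = { num }.
Union: FOLLOW(<elsepart>) = { #, 'else', id, num }.

{ #, 'else', id, num }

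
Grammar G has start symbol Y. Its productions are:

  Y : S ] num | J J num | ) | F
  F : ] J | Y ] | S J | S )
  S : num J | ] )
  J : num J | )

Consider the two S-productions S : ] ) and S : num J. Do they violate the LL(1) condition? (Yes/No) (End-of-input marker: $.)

No

FIRST(] )) = { ] } and FIRST(num J) = { num }.
The FIRST sets are disjoint and neither alternative is nullable — no conflict.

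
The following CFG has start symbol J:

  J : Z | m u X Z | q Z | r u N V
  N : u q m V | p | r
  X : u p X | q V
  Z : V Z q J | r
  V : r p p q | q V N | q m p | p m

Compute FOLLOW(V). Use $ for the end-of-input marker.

{ $, p, q, r, u }

In J : r u N V: V is at the end, add FOLLOW(J) = { $, q }.
In N : u q m V: V is at the end, add FOLLOW(N) = { $, p, q, r, u }.
In X : q V: V is at the end, add FOLLOW(X) = { p, q, r }.
In Z : V Z q J: add FIRST(Z q J) = { p, q, r }.
In V : q V N: add FIRST(N) = { p, r, u }.
Union: FOLLOW(V) = { $, p, q, r, u }.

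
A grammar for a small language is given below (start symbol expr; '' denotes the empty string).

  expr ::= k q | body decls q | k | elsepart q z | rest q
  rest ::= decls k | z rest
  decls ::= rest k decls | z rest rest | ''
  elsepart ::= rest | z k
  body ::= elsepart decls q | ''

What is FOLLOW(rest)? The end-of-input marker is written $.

In expr ::= rest q: add FIRST(q) = { q }.
In rest ::= z rest: rest is at the end, add FOLLOW(rest) = { k, q, z }.
In decls ::= rest k decls: add FIRST(k decls) = { k }.
In decls ::= z rest rest: add FIRST(rest) = { k, z }.
In decls ::= z rest rest: rest is at the end, add FOLLOW(decls) = { k, q }.
In elsepart ::= rest: rest is at the end, add FOLLOW(elsepart) = { k, q, z }.
Union: FOLLOW(rest) = { k, q, z }.

{ k, q, z }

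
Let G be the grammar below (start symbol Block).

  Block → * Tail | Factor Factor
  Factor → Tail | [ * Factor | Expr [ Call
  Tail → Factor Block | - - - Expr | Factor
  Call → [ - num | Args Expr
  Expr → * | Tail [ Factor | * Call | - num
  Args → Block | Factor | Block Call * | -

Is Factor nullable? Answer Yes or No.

No

No nonterminal in this grammar is nullable.
No production of Factor has an RHS whose symbols are all nullable, so Factor is not nullable.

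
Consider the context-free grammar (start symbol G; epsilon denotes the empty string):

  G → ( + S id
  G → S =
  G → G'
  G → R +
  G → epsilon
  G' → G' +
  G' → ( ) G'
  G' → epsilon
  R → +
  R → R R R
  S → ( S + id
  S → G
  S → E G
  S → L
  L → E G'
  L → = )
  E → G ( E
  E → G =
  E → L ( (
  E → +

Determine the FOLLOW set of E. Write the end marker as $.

In S → E G: add FIRST(G)\{epsilon} = { (, +, = }.
  Since G is nullable, also add FOLLOW(S) = { +, =, id }.
In L → E G': add FIRST(G')\{epsilon} = { (, + }.
  Since G' is nullable, also add FOLLOW(L) = { (, +, =, id }.
In E → G ( E: E is at the end, add FOLLOW(E) = { (, +, =, id }.
Union: FOLLOW(E) = { (, +, =, id }.

{ (, +, =, id }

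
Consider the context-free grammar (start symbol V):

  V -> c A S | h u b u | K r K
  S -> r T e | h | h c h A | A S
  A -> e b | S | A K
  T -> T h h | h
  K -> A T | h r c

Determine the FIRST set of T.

From T -> T h h: add FIRST(T) = { h }.
T -> h contributes {h}.
Union: FIRST(T) = { h }.

{ h }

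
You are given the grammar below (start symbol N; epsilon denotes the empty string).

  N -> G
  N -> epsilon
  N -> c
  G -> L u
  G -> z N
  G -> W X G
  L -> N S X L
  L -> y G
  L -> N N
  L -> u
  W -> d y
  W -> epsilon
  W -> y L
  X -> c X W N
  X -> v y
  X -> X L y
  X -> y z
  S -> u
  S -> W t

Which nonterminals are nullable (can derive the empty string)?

{ L, N, W }

Directly nullable (have an epsilon-production): N, W.
L -> N N with every symbol nullable, so L is nullable.
No other nonterminal has a production whose RHS symbols are all nullable.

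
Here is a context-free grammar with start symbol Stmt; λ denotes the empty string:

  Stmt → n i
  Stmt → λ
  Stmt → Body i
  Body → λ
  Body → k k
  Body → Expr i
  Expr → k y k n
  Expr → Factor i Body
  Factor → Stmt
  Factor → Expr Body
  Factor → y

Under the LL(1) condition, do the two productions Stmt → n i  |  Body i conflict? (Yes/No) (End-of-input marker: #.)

FIRST(n i) = { n } and FIRST(Body i) = { i, k, n, y }.
Both contain n, so the two alternatives are not disjoint — LL(1) conflict.

Yes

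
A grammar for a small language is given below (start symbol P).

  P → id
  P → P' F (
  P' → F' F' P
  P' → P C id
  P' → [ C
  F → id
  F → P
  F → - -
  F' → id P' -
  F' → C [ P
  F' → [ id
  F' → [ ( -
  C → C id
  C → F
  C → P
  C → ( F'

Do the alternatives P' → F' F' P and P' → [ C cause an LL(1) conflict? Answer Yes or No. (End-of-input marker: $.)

FIRST(F' F' P) = { (, -, [, id } and FIRST([ C) = { [ }.
Both contain [, so the two alternatives are not disjoint — LL(1) conflict.

Yes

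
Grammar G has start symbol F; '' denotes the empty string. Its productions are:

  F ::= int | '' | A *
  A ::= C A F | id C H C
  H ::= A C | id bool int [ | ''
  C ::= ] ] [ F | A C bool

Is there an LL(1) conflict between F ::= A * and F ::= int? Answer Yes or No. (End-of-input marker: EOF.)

FIRST(A *) = { ], id } and FIRST(int) = { int }.
The FIRST sets are disjoint and neither alternative is nullable — no conflict.

No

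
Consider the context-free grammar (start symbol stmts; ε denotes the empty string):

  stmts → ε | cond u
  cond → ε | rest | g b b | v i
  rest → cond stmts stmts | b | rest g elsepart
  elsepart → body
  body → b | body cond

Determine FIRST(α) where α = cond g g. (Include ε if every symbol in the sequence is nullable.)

Add FIRST(cond)\{ε} = { b, g, u, v }; cond is nullable, continue.
g is a terminal; add {g} and stop.

{ b, g, u, v }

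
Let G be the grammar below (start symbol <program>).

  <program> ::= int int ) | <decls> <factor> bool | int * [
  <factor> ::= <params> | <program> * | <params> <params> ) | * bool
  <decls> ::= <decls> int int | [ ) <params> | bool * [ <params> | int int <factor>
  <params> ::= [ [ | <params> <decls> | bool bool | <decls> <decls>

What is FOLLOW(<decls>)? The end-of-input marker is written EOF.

{ ), *, [, bool, int }

In <program> ::= <decls> <factor> bool: add FIRST(<factor> bool) = { *, [, bool, int }.
In <decls> ::= <decls> int int: add FIRST(int int) = { int }.
In <params> ::= <params> <decls>: <decls> is at the end, add FOLLOW(<params>) = { ), *, [, bool, int }.
In <params> ::= <decls> <decls>: add FIRST(<decls>) = { [, bool, int }.
In <params> ::= <decls> <decls>: <decls> is at the end, add FOLLOW(<params>) = { ), *, [, bool, int }.
Union: FOLLOW(<decls>) = { ), *, [, bool, int }.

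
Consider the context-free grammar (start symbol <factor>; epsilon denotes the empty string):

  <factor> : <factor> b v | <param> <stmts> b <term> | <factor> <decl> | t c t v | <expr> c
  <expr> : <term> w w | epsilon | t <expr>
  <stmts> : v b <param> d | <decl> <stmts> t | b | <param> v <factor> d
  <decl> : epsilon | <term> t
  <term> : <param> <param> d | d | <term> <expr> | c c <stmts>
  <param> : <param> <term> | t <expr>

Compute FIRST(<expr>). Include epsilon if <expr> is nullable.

From <expr> : <term> w w: add FIRST(<term>) = { c, d, t }.
<expr> : epsilon contributes epsilon.
<expr> : t <expr> contributes {t}.
Union: FIRST(<expr>) = { c, d, t, epsilon }.

{ c, d, t, epsilon }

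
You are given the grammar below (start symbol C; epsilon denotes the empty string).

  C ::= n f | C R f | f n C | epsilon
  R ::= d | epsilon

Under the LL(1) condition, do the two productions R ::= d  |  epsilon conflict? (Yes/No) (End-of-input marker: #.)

No

FIRST(d) = { d } and FIRST(epsilon) = { epsilon }.
The second is nullable but FOLLOW(R) = { f } is disjoint from FIRST of the first.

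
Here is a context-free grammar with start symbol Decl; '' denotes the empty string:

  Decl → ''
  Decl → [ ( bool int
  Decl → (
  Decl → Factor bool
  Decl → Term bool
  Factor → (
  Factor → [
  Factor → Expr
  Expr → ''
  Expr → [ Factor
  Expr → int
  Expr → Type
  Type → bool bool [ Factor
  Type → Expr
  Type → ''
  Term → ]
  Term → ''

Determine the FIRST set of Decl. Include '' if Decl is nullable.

{ (, [, ], bool, int, '' }

Decl → '' contributes ''.
Decl → [ ( bool int contributes {[}.
Decl → ( contributes {(}.
From Decl → Factor bool: Factor nullable, take FIRST(Factor) ∪ {bool} = { (, [, bool, int }.
From Decl → Term bool: Term nullable, take FIRST(Term) ∪ {bool} = { ], bool }.
Union: FIRST(Decl) = { (, [, ], bool, int, '' }.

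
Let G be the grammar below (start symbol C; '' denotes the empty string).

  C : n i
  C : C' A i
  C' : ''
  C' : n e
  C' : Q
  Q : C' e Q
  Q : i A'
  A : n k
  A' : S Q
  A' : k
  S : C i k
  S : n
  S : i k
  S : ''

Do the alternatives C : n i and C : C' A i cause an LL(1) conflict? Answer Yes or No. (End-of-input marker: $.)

Yes

FIRST(n i) = { n } and FIRST(C' A i) = { e, i, n }.
Both contain n, so the two alternatives are not disjoint — LL(1) conflict.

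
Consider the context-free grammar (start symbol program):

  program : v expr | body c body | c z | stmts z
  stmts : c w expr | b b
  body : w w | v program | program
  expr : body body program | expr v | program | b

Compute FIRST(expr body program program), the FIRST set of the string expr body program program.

Add FIRST(expr) = { b, c, v, w }; expr is not nullable, stop.

{ b, c, v, w }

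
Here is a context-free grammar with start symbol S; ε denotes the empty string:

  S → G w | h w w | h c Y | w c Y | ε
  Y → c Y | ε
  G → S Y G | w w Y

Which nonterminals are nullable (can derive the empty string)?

{ S, Y }

Directly nullable (have an ε-production): S, Y.
No other nonterminal has a production whose RHS symbols are all nullable.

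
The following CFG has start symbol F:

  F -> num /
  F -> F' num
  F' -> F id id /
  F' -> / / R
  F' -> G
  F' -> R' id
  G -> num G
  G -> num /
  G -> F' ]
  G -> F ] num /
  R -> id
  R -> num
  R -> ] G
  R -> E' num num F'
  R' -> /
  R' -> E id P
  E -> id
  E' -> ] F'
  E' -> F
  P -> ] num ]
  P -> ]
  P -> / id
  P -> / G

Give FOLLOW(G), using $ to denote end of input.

{ ], id, num }

In F' -> G: G is at the end, add FOLLOW(F') = { ], num }.
In G -> num G: G is at the end, add FOLLOW(G) = { ], id, num }.
In R -> ] G: G is at the end, add FOLLOW(R) = { ], num }.
In P -> / G: G is at the end, add FOLLOW(P) = { id }.
Union: FOLLOW(G) = { ], id, num }.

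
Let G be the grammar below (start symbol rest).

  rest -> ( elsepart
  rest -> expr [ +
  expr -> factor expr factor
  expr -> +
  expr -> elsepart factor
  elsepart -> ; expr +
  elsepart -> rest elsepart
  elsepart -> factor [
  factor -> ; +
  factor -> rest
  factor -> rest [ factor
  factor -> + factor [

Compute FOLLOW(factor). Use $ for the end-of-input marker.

{ (, +, ;, [ }

In expr -> factor expr factor: add FIRST(expr factor) = { (, +, ; }.
In expr -> factor expr factor: factor is at the end, add FOLLOW(expr) = { (, +, ;, [ }.
In expr -> elsepart factor: factor is at the end, add FOLLOW(expr) = { (, +, ;, [ }.
In elsepart -> factor [: add FIRST([) = { [ }.
In factor -> rest [ factor: factor is at the end, add FOLLOW(factor) = { (, +, ;, [ }.
In factor -> + factor [: add FIRST([) = { [ }.
Union: FOLLOW(factor) = { (, +, ;, [ }.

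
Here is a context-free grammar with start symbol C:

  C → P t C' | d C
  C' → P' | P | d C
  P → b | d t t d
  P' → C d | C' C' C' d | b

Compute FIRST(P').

From P' → C d: add FIRST(C) = { b, d }.
From P' → C' C' C' d: add FIRST(C') = { b, d }.
P' → b contributes {b}.
Union: FIRST(P') = { b, d }.

{ b, d }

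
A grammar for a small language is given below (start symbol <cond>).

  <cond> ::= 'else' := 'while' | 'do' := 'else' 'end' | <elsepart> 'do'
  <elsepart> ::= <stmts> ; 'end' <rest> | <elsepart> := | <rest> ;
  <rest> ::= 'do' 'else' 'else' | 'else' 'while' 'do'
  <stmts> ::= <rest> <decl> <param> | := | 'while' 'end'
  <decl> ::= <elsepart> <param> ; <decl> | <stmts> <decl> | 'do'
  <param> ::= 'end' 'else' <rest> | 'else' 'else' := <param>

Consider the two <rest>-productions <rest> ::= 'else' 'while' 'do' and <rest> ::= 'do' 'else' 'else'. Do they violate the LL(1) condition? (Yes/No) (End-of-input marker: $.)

No

FIRST('else' 'while' 'do') = { 'else' } and FIRST('do' 'else' 'else') = { 'do' }.
The FIRST sets are disjoint and neither alternative is nullable — no conflict.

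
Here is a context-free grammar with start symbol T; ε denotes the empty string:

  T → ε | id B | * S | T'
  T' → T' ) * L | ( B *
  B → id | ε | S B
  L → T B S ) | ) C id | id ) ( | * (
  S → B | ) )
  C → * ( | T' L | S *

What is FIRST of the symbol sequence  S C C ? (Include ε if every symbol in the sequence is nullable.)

Add FIRST(S)\{ε} = { ), id }; S is nullable, continue.
Add FIRST(C) = { (, ), *, id }; C is not nullable, stop.

{ (, ), *, id }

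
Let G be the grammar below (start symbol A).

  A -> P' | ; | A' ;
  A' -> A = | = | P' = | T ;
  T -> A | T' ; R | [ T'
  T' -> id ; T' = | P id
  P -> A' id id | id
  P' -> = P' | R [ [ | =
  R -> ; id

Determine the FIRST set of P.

{ ;, =, [, id }

From P -> A' id id: add FIRST(A') = { ;, =, [, id }.
P -> id contributes {id}.
Union: FIRST(P) = { ;, =, [, id }.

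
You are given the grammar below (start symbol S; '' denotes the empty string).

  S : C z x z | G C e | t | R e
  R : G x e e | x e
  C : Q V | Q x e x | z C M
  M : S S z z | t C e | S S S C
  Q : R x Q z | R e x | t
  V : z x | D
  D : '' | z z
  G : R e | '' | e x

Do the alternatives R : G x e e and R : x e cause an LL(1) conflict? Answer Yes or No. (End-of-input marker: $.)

FIRST(G x e e) = { e, x } and FIRST(x e) = { x }.
Both contain x, so the two alternatives are not disjoint — LL(1) conflict.

Yes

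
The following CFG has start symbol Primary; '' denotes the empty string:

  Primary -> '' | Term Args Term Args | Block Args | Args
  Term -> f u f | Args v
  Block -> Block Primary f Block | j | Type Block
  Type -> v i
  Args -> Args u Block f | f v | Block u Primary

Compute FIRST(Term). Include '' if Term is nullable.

Term -> f u f contributes {f}.
From Term -> Args v: add FIRST(Args) = { f, j, v }.
Union: FIRST(Term) = { f, j, v }.

{ f, j, v }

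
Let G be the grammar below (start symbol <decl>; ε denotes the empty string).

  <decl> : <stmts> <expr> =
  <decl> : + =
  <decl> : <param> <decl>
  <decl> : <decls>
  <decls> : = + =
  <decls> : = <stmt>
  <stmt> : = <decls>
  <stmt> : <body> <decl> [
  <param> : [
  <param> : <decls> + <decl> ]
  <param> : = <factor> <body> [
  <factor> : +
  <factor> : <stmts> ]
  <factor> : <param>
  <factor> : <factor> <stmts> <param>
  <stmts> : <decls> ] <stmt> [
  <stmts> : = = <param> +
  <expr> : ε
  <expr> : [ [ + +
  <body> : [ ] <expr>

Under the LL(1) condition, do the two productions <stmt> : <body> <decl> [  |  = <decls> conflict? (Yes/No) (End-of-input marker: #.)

No

FIRST(<body> <decl> [) = { [ } and FIRST(= <decls>) = { = }.
The FIRST sets are disjoint and neither alternative is nullable — no conflict.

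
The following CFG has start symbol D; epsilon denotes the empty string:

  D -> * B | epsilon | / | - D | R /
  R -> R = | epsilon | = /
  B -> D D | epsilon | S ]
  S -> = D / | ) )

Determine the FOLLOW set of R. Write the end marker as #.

In D -> R /: add FIRST(/) = { / }.
In R -> R =: add FIRST(=) = { = }.
Union: FOLLOW(R) = { /, = }.

{ /, = }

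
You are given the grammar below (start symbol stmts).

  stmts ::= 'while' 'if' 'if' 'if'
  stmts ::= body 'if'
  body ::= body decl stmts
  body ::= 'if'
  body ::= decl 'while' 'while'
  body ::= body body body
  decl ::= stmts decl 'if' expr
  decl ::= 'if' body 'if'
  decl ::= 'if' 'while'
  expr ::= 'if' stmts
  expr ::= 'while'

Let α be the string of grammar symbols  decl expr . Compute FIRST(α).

{ 'if', 'while' }

Add FIRST(decl) = { 'if', 'while' }; decl is not nullable, stop.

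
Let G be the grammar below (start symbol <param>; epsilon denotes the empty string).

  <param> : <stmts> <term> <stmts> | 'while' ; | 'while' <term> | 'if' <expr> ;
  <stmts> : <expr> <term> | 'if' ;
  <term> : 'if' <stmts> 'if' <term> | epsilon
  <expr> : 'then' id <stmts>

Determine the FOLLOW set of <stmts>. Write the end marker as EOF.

In <param> : <stmts> <term> <stmts>: add FIRST(<term> <stmts>) = { 'if', 'then' }.
In <param> : <stmts> <term> <stmts>: <stmts> is at the end, add FOLLOW(<param>) = { EOF }.
In <term> : 'if' <stmts> 'if' <term>: add FIRST('if' <term>) = { 'if' }.
In <expr> : 'then' id <stmts>: <stmts> is at the end, add FOLLOW(<expr>) = { EOF, 'if', 'then', ; }.
Union: FOLLOW(<stmts>) = { EOF, 'if', 'then', ; }.

{ EOF, 'if', 'then', ; }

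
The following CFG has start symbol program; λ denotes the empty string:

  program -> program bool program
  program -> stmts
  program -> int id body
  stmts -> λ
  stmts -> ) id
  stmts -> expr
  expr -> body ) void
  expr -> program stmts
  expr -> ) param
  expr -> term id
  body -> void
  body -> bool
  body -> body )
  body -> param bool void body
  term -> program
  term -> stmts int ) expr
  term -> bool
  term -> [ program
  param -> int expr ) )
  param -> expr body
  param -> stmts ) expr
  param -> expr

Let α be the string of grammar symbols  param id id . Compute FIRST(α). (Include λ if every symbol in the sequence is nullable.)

{ ), [, bool, id, int, void }

Add FIRST(param)\{λ} = { ), [, bool, id, int, void }; param is nullable, continue.
id is a terminal; add {id} and stop.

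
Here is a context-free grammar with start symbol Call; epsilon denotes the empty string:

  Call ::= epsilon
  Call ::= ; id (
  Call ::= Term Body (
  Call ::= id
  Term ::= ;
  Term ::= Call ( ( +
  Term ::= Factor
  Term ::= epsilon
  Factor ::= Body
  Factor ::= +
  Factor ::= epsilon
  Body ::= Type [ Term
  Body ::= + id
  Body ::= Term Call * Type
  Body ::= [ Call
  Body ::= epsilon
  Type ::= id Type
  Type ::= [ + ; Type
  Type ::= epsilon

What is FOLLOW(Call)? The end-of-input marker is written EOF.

{ EOF, (, *, +, ;, [, id }

Call is the start symbol, so EOF ∈ FOLLOW(Call).
In Term ::= Call ( ( +: add FIRST(( ( +) = { ( }.
In Body ::= Term Call * Type: add FIRST(* Type) = { * }.
In Body ::= [ Call: Call is at the end, add FOLLOW(Body) = { (, *, +, ;, [, id }.
Union: FOLLOW(Call) = { EOF, (, *, +, ;, [, id }.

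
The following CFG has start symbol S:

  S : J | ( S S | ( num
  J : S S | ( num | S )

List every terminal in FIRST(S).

{ ( }

From S : J: add FIRST(J) = { ( }.
S : ( S S contributes {(}.
S : ( num contributes {(}.
Union: FIRST(S) = { ( }.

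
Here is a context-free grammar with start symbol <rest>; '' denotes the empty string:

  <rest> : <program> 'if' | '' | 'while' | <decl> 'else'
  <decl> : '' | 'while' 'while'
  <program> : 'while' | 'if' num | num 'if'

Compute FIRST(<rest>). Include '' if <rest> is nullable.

{ 'else', 'if', 'while', num, '' }

From <rest> : <program> 'if': add FIRST(<program>) = { 'if', 'while', num }.
<rest> : '' contributes ''.
<rest> : 'while' contributes {'while'}.
From <rest> : <decl> 'else': <decl> nullable, take FIRST(<decl>) ∪ {'else'} = { 'else', 'while' }.
Union: FIRST(<rest>) = { 'else', 'if', 'while', num, '' }.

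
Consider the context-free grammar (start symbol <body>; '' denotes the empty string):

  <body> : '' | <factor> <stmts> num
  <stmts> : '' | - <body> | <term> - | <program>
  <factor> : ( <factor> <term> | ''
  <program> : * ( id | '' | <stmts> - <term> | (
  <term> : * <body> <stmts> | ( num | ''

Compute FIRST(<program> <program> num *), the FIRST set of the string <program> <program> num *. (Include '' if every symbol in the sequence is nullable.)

Add FIRST(<program>)\{''} = { (, *, - }; <program> is nullable, continue.
Add FIRST(<program>)\{''} = { (, *, - }; <program> is nullable, continue.
num is a terminal; add {num} and stop.

{ (, *, -, num }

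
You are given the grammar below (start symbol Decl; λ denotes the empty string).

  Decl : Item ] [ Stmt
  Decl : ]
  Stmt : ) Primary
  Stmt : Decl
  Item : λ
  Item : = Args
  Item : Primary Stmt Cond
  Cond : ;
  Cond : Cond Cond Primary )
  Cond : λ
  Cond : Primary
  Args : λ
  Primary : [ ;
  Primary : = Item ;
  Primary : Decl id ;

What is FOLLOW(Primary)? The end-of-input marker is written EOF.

{ EOF, ), ;, =, [, ], id }

In Stmt : ) Primary: Primary is at the end, add FOLLOW(Stmt) = { EOF, ;, =, [, ], id }.
In Item : Primary Stmt Cond: add FIRST(Stmt Cond) = { ), =, [, ] }.
In Cond : Cond Cond Primary ): add FIRST()) = { ) }.
In Cond : Primary: Primary is at the end, add FOLLOW(Cond) = { ;, =, [, ] }.
Union: FOLLOW(Primary) = { EOF, ), ;, =, [, ], id }.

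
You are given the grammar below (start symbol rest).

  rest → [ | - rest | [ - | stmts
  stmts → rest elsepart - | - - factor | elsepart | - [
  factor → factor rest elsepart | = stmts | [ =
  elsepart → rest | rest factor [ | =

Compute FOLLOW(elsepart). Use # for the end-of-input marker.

In stmts → rest elsepart -: add FIRST(-) = { - }.
In stmts → elsepart: elsepart is at the end, add FOLLOW(stmts) = { #, -, =, [ }.
In factor → factor rest elsepart: elsepart is at the end, add FOLLOW(factor) = { #, -, =, [ }.
Union: FOLLOW(elsepart) = { #, -, =, [ }.

{ #, -, =, [ }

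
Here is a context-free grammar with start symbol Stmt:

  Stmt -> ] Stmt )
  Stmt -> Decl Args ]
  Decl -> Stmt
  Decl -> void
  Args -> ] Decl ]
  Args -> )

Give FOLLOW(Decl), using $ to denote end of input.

{ ), ] }

In Stmt -> Decl Args ]: add FIRST(Args ]) = { ), ] }.
In Args -> ] Decl ]: add FIRST(]) = { ] }.
Union: FOLLOW(Decl) = { ), ] }.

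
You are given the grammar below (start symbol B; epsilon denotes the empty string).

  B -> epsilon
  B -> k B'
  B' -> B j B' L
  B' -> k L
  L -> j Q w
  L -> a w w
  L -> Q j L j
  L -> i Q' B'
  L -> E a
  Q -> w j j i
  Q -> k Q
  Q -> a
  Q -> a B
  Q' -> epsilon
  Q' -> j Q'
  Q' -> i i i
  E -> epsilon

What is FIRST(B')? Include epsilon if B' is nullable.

{ j, k }

From B' -> B j B' L: B nullable, take FIRST(B) ∪ {j} = { j, k }.
B' -> k L contributes {k}.
Union: FIRST(B') = { j, k }.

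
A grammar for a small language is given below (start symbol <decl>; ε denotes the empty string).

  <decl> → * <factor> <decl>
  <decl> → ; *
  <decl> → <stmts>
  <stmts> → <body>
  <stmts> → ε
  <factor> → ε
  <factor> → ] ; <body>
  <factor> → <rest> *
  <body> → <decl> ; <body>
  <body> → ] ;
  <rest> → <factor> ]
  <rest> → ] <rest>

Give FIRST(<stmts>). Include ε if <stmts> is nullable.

{ *, ;, ], ε }

From <stmts> → <body>: add FIRST(<body>) = { *, ;, ] }.
<stmts> → ε contributes ε.
Union: FIRST(<stmts>) = { *, ;, ], ε }.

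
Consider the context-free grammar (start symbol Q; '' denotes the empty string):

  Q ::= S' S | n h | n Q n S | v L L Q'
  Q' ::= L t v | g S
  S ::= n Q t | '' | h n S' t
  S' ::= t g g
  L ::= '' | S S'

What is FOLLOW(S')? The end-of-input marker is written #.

In Q ::= S' S: add FIRST(S)\{''} = { h, n }.
  Since S is nullable, also add FOLLOW(Q) = { #, n, t }.
In S ::= h n S' t: add FIRST(t) = { t }.
In L ::= S S': S' is at the end, add FOLLOW(L) = { g, h, n, t }.
Union: FOLLOW(S') = { #, g, h, n, t }.

{ #, g, h, n, t }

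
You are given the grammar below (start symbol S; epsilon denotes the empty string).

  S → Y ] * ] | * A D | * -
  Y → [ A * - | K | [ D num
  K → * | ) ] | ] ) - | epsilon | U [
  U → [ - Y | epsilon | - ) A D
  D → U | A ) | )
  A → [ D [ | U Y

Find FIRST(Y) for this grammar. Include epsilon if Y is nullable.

{ ), *, -, [, ], epsilon }

Y → [ A * - contributes {[}.
From Y → K: add FIRST(K) = { ), *, -, [, ], epsilon } (including epsilon since K is nullable).
Y → [ D num contributes {[}.
Union: FIRST(Y) = { ), *, -, [, ], epsilon }.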